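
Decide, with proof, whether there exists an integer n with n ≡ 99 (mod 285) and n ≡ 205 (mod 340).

No such integer exists.

gcd(285, 340) = 5. If n ≡ 99 (mod 285) and n ≡ 205 (mod 340), then n ≡ 99 (mod 5) and n ≡ 205 (mod 5).
However 99 ≡ 4 and 205 ≡ 0 (mod 5), and 4 ≠ 0.
So no integer satisfies both congruences.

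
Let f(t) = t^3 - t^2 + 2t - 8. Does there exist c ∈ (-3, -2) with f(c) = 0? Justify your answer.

No such root exists.

Evaluate at the endpoints: f(-3) = -50, f(-2) = -24 — same sign (negative).
f'(t) = 3t^2 - 2t + 2 has discriminant (-2)² − 4·3·2 = -20 < 0, so f' has no real roots and is positive for every real t.
So f is strictly increasing; between -3 and -2 its values lie between f(-3) = -50 and f(-2) = -24, all negative. Therefore f has no root in (-3, -2).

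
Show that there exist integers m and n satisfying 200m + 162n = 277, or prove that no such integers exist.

No such integers exist.

gcd(200, 162) = 2, so every integer of the form 200m + 162n is a multiple of 2.
But 277 = 2·138 + 1, so 2 ∤ 277.
Therefore 200m + 162n = 277 has no solution in integers.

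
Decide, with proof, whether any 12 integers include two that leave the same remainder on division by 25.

Take the 12 consecutive integers 14, 15, …, 25: their residues mod 25 are all distinct because 12 ≤ 25.
Hence this collection has no pair with equal remainders mod 25, disproving the claim.

No; for instance {14, 15, 16, 17, 18, 19, 20, 21, 22, 23, 24, 25} is a counterexample.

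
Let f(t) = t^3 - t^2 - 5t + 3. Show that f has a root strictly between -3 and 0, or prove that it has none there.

f(-3) = -18 and f(0) = 3, which have opposite signs.
Since f is a polynomial it is continuous on [-3, 0].
By the Intermediate Value Theorem f must vanish at some point of (-3, 0).

Yes, f has a root in the interval.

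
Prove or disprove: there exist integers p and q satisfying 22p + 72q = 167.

There are no such integers.

Both 22 and 72 are divisible by gcd(22, 72) = 2, hence so is any combination 22p + 72q.
But 167 is not a multiple of 2 (it leaves remainder 1).
So the equation is unsolvable over ℤ.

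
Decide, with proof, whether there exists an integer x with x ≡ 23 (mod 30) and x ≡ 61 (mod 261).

No, no such integer exists.

gcd(30, 261) = 3. If x ≡ 23 (mod 30) and x ≡ 61 (mod 261), then x ≡ 23 (mod 3) and x ≡ 61 (mod 3).
These are incompatible: 23 − 61 = -38 is not divisible by 3.
Therefore no such x exists.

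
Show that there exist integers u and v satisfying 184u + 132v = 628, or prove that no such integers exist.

u = 7, v = -5

Every value of 184u + 132v is a multiple of gcd(184, 132) = 4; since 4 ∣ 628, solutions exist.
Dividing through by 4 reduces the equation to 46u + 33v = 157.
Dividing repeatedly: 46 = 1·33 + 13, 33 = 2·13 + 7, 13 = 1·7 + 6, 7 = 1·6 + 1, 6 = 6·1 + 0.
Working back up the chain: 1 = 7 − 1·6 = 7 − (13 − 1·7) = −13 + 2·7 = −13 + 2·(33 − 2·13) = 2·33 − 5·13 = 2·33 − 5·(46 − 1·33) = −5·46 + 7·33. So 46·(-5) + 33·7 = 1.
Times 157: 46·(-785) + 33·1099 = 157, so (-785, 1099) solves it.
Shifting by a multiple of (33, −46) keeps it a solution: u = -785 + 24·33 = 7, v = 1099 − 24·46 = -5.
Indeed 184·7 + 132·(-5) = 1288 − 660 = 628.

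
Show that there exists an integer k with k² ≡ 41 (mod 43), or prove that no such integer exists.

k = 27

k = 27 works: 27² = 729, and 729 − 41 = 688 = 16·43.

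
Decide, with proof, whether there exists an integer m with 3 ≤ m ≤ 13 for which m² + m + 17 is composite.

No, no such integer m in that range exists.

The values for m = 3, 4, …, 13 are 29, 37, 47, 59, 73, 89, 107, 127, 149, 173, 199, and each of these is prime.
So no value in the range makes the expression composite.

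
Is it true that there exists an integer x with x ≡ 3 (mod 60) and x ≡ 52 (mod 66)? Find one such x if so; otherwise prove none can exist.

Both moduli are multiples of 6 = gcd(60, 66), so any solution would satisfy x ≡ 3 and x ≡ 52 modulo 6 simultaneously.
These are incompatible: 3 − 52 = -49 is not divisible by 6.
Therefore no such x exists.

There is no such integer.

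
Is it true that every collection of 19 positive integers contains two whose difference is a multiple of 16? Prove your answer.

Yes, this is always true.

Partition the integers by their residue mod 16; there are 16 classes.
Placing 19 integers into 16 classes, some class receives at least two — say a and b.
Their difference a − b is then a multiple of 16.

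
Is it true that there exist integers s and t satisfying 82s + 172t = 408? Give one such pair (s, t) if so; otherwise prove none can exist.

s = 70, t = -31

Every value of 82s + 172t is a multiple of gcd(82, 172) = 2; since 2 ∣ 408, solutions exist.
Dividing through by 2 reduces the equation to 41s + 86t = 204.
Dividing repeatedly: 86 = 2·41 + 4, 41 = 10·4 + 1, 4 = 4·1 + 0.
Back-substituting, 1 = 41 − 10·4 = 41 − 10·(86 − 2·41) = −10·86 + 21·41; that is, 41·21 + 86·(-10) = 1.
Scaling by 204 gives the particular solution (s, t) = (4284, -2040).
The general solution is s = 4284 + 86k, t = -2040 − 41k; taking k = -49 gives the smaller pair s = 70, t = -31.
Indeed 82·70 + 172·(-31) = 5740 − 5332 = 408.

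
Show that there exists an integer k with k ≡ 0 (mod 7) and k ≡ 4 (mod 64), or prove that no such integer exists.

gcd(7, 64) = 1, so the Chinese Remainder Theorem guarantees exactly one residue class mod 448 satisfying both.
Any solution of the first congruence is k = 0 + 7t; substituting into the second, 7t ≡ 4 − 0 ≡ 4 (mod 64).
Invert 7 mod 64 by the Euclidean algorithm: 64 = 9·7 + 1, 7 = 7·1 + 0; back-substituting, 1 = 64 − 9·7. Hence 7·(-9) ≡ 1, so 7⁻¹ ≡ -9 ≡ 55 (mod 64).
Therefore t ≡ 55·4 = 220 ≡ 28 (mod 64).
Taking t = 28 gives k = 0 + 7·28 = 196.
Indeed 196 ≡ 0 (mod 7) and 196 ≡ 4 (mod 64).

k = 196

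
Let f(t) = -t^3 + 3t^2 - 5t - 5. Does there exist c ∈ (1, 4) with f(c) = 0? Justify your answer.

No such root exists.

f(1) = -8 and f(4) = -41, both negative.
f'(t) = -3t^2 + 6t - 5 has discriminant 6² − 4·(-3)·(-5) = -24 < 0, so f' has no real roots and is negative for every real t.
So f is strictly decreasing; between 1 and 4 its values lie between f(1) = -8 and f(4) = -41, all negative. Therefore f has no root in (1, 4).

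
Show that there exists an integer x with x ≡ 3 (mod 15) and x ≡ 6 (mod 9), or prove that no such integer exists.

The moduli are not coprime: gcd(15, 9) = 3. Compatibility requires 3 ∣ (6 − 3) = 3, which holds, so solutions exist.
List candidates x ≡ 3 (mod 15): 3, 18, 33. Modulo 9 these are 3, 0, 6; 33 gives 6 as required.
Indeed 33 ≡ 3 (mod 15) and 33 ≡ 6 (mod 9).

x = 33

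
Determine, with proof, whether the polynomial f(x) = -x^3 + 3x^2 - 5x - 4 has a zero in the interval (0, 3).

No.

f(0) = -4 and f(3) = -19, both negative.
The derivative f'(x) = -3x^2 + 6x - 5 is a quadratic with discriminant 6² − 4·(-3)·(-5) = -24 < 0; it never vanishes, so it is always negative (sign of the leading coefficient).
So f is strictly decreasing; between 0 and 3 its values lie between f(0) = -4 and f(3) = -19, all negative. Therefore f has no root in (0, 3).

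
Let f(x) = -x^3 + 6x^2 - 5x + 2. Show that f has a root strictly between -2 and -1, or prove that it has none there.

The endpoint values f(-2) = 44 and f(-1) = 14 are both positive. Claim: f(x) > 0 for every x in (-2, -1).
Substitute x = -1 − u, where 0 < u < 1 on the interval. Expanding, f(-1 − u) = u^3 + 9u^2 + 20u + 14.
All 4 nonzero coefficients of this polynomial in u are positive; hence for u > 0 the value is a sum of positive terms (the constant 14 among them).
So f is strictly positive on (-2, -1); no root exists in the interval.

No.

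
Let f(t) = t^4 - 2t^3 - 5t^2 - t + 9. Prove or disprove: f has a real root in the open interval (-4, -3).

The endpoint values f(-4) = 317 and f(-3) = 102 are both positive. Claim: f(t) > 0 for every t in (-4, -3).
Shift to the endpoint -3: with t = -3 − u (0 < u < 1), one computes f(-3 − u) = u^4 + 14u^3 + 67u^2 + 133u + 102.
All 5 nonzero coefficients of this polynomial in u are positive; hence for u > 0 the value is a sum of positive terms (the constant 102 among them).
Therefore f(t) > 0 throughout (-4, -3), and f has no zero there.

f has no root in that interval.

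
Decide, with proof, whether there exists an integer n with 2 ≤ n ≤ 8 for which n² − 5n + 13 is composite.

n = 7

At n = 7: 7² − 5·7 + 13 = 27 = 3·9, which is composite.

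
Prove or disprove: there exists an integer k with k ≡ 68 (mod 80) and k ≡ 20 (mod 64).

k = 148

gcd(80, 64) = 16. A simultaneous solution exists iff 68 ≡ 20 (mod 16); here 68 mod 16 = 4 = 20 mod 16, so it does.
The integers ≡ 68 (mod 80) are 68, 148, …; their remainders mod 64 are 4, 20, so k = 148 is the first that is ≡ 20 (mod 64).
Indeed 148 ≡ 68 (mod 80) and 148 ≡ 20 (mod 64).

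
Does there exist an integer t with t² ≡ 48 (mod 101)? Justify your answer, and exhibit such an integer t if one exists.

No such integer exists.

101 is prime, so by Euler's criterion 48 is a square mod 101 iff 48^((101−1)/2) = 48^50 ≡ 1 (mod 101).
Repeated squaring mod 101: 48^2 = 2304 ≡ 82; 48^4 ≡ 82² = 6724 ≡ 58; 48^8 ≡ 58² = 3364 ≡ 31; 48^16 ≡ 31² = 961 ≡ 52; 48^32 ≡ 52² = 2704 ≡ 78.
Since 50 = 32 + 16 + 2, 48^50 ≡ 78 · 52 · 82; multiplying out mod 101: 78·52 = 4056 ≡ 16, then 16·82 = 1312 ≡ 100. Thus 48^50 ≡ 100 ≡ −1 (mod 101).
By Euler's criterion 48 is a quadratic non-residue mod 101: no t satisfies t² ≡ 48 (mod 101).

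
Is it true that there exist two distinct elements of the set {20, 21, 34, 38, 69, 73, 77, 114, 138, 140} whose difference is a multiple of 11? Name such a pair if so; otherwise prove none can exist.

Residues mod 11: 20↦9, 21↦10, 34↦1, 38↦5, 69↦3, 73↦7, 77↦0, 114↦4, 138↦6, 140↦8.
All 10 residues are distinct, so no two elements differ by a multiple of 11.

There is no such pair.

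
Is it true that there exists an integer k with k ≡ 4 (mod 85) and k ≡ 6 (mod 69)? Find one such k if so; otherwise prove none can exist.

k = 2214

The moduli 85 and 69 are coprime, so by the Chinese Remainder Theorem a unique solution modulo 5865 exists.
Write k = 4 + 85t and require 4 + 85t ≡ 6 (mod 69), i.e. 85t ≡ 2 (mod 69).
85 ≡ 16 (mod 69), so this reads 16t ≡ 2 (mod 69). Since 16·13 = 208 = 3·69 + 1, the inverse of 16 mod 69 is 13.
Therefore t ≡ 13·2 = 26 (mod 69).
With t = 26: k = 4 + 85·26 = 2214.
Verify: 2214 = 26·85 + 4 and 2214 = 32·69 + 6. ✓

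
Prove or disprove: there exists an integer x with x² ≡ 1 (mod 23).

x = 1

Take x = 1. Then 1² = 1, and since 0 ≤ 1 < 23 this is already reduced: 1² ≡ 1 (mod 23).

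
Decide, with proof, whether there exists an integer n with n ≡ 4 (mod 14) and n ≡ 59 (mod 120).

Both moduli are multiples of 2 = gcd(14, 120), so any solution would satisfy n ≡ 4 and n ≡ 59 modulo 2 simultaneously.
But 4 mod 2 = 0 while 59 mod 2 = 1, a contradiction.
Therefore no such n exists.

There is no such integer.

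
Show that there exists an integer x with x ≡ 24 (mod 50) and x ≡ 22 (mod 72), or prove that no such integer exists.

The moduli are not coprime: gcd(50, 72) = 2. Compatibility requires 2 ∣ (22 − 24) = -2, which holds, so solutions exist.
Write x = 24 + 50t. Then 50t ≡ 22 − 24 ≡ 70 (mod 72); dividing through by 2 gives 25t ≡ 35 (mod 36).
Since 25·13 = 325 = 9·36 + 1, the inverse of 25 mod 36 is 13.
Multiplying by 13: t ≡ 13·35 = 455 ≡ 23 (mod 36).
Then x = 24 + 50·23 = 1174.
Indeed 1174 ≡ 24 (mod 50) and 1174 ≡ 22 (mod 72).

x = 1174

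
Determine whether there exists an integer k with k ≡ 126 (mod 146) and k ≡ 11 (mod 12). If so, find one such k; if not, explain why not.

Reduce both congruences modulo 2, which divides 146 and 12: they say k ≡ 126 (mod 2) and k ≡ 11 (mod 2).
But 126 mod 2 = 0 while 11 mod 2 = 1, a contradiction.
Therefore no such k exists.

There is no such integer.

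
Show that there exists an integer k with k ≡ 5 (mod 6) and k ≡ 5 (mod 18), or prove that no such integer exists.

gcd(6, 18) = 6. A simultaneous solution exists iff 5 ≡ 5 (mod 6); here 5 mod 6 = 5 = 5 mod 6, so it does.
In fact k = 5 itself already satisfies 5 mod 18 = 5.
Check: 5 mod 6 = 5, 5 mod 18 = 5. ✓

k = 5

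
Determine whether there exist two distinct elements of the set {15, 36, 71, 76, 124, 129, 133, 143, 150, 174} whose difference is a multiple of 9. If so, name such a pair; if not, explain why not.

Reduce each element mod 9: 15↦6, 36↦0, 71↦8, 76↦4, 124↦7, 129↦3, 133↦7, 143↦8, 150↦6, 174↦3. The residue 6 repeats (at 15 and 150), and 150 − 15 = 135 = 15·9.

15 and 150 are such a pair.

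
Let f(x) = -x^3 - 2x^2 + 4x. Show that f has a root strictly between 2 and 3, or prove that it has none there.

f has no root in that interval.

f(2) = -8 and f(3) = -33, both negative, so a sign-change argument is unavailable; we show f keeps this sign on the whole interval.
Substitute x = 2 + u, where 0 < u < 1 on the interval. Expanding, f(2 + u) = -u^3 - 8u^2 - 16u - 8.
All 4 nonzero coefficients of this polynomial in u are negative; hence for u > 0 the value is a sum of negative terms (the constant -8 among them).
Therefore f(x) < 0 throughout (2, 3), and f has no zero there.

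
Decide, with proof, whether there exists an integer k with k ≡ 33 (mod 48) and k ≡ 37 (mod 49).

k = 2193

The moduli 48 and 49 are coprime, so by the Chinese Remainder Theorem a unique solution modulo 2352 exists.
Any solution of the first congruence is k = 33 + 48t; substituting into the second, 48t ≡ 37 − 33 ≡ 4 (mod 49).
To invert 48 modulo 49: 49 = 1·48 + 1, 48 = 48·1 + 0, and unwinding, 1 = 49 − 1·48. Thus 48⁻¹ ≡ -1 ≡ 48 (mod 49).
Therefore t ≡ 48·4 = 192 ≡ 45 (mod 49).
With t = 45: k = 33 + 48·45 = 2193.
Indeed 2193 ≡ 33 (mod 48) and 2193 ≡ 37 (mod 49).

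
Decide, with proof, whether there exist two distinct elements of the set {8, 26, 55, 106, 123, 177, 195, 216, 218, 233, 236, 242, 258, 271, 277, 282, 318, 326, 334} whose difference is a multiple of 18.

The pair (8, 26) works.

Both 8 and 26 leave remainder 8 on division by 18; their difference 18 = 1·18 is a multiple of 18.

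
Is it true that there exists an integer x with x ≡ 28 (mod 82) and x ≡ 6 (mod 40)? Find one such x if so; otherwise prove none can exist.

The moduli are not coprime: gcd(82, 40) = 2. Compatibility requires 2 ∣ (6 − 28) = -22, which holds, so solutions exist.
Put x = 28 + 82t, so we need 82t ≡ 18 (mod 40), equivalently (divide by 2) 41t ≡ 9 (mod 20).
41 ≡ 1 (mod 20), so this reads 1t ≡ 9 (mod 20). So t ≡ 9 (mod 20).
Then x = 28 + 82·9 = 766.
Verify: 766 = 9·82 + 28 and 766 = 19·40 + 6. ✓

x = 766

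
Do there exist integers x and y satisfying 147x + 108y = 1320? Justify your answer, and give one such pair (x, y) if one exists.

Every value of 147x + 108y is a multiple of gcd(147, 108) = 3; since 3 ∣ 1320, solutions exist.
Dividing through by 3 reduces the equation to 49x + 36y = 440.
Euclidean algorithm: 49 = 1·36 + 13, 36 = 2·13 + 10, 13 = 1·10 + 3, 10 = 3·3 + 1, 3 = 3·1 + 0.
Unwinding: 1 = 10 − 3·3 = 10 − 3·(13 − 1·10) = −3·13 + 4·10 = −3·13 + 4·(36 − 2·13) = 4·36 − 11·13 = 4·36 − 11·(49 − 1·36) = −11·49 + 15·36, i.e. 49·(-11) + 36·15 = 1.
Multiplying through by 440: x = (-11)·440 = -4840, y = 15·440 = 6600 is a solution.
Adding 135·36 to x and subtracting 135·49 from y gives the tidier solution (20, -15).
Check: 147·20 + 108·(-15) = 2940 − 1620 = 1320. ✓

x = 20, y = -15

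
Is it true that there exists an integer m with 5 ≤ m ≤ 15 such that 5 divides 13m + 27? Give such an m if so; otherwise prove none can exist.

m = 6

At m = 5 the value 92 is not a multiple of 5. At m = 6 we get 13·6 + 27 = 105, and 105 = 5·21.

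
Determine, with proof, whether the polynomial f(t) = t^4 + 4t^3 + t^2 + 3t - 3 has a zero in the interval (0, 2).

Yes, f has a root in the interval.

f(0) = -3 and f(2) = 55, which have opposite signs.
As a polynomial, f is continuous on every closed interval.
By the Intermediate Value Theorem f must vanish at some point of (0, 2).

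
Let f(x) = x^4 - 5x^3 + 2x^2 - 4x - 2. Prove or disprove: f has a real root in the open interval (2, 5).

Yes, f has a root in the interval.

f(2) = -26 and f(5) = 28, which have opposite signs.
f is continuous everywhere (it is a polynomial), in particular on [2, 5].
By the Intermediate Value Theorem, f takes the value 0 somewhere in the open interval.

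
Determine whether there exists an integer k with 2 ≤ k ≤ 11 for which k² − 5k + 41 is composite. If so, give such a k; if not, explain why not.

At k = 7: 7² − 5·7 + 41 = 55 = 5·11, which is composite.

k = 7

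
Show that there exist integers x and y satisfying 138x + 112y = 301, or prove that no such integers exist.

No, no such integers exist.

Any value of 138x + 112y is a multiple of gcd(138, 112) = 2.
But 301 = 2·150 + 1, so 2 ∤ 301.
So the equation is unsolvable over ℤ.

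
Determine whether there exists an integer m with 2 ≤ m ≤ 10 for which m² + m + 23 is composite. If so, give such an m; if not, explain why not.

m = 3

At m = 3: 3² + 3 + 23 = 35 = 5·7, which is composite.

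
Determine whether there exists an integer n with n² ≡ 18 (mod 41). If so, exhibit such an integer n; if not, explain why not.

n = 31

n = 31 works: 31² = 961, and 961 − 18 = 943 = 23·41.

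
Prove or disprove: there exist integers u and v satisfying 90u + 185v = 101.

gcd(90, 185) = 5, so every integer of the form 90u + 185v is a multiple of 5.
However 101 leaves remainder 1 on division by 5.
So the equation is unsolvable over ℤ.

No such integers exist.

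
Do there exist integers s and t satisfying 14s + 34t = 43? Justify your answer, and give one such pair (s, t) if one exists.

No such integers exist.

gcd(14, 34) = 2, so every integer of the form 14s + 34t is a multiple of 2.
However 43 leaves remainder 1 on division by 2.
Therefore 14s + 34t = 43 has no solution in integers.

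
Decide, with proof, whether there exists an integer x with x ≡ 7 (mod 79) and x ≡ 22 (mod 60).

gcd(79, 60) = 1, so the Chinese Remainder Theorem guarantees exactly one residue class mod 4740 satisfying both.
Write x = 7 + 79t and require 7 + 79t ≡ 22 (mod 60), i.e. 79t ≡ 15 (mod 60).
79 ≡ 19 (mod 60), so this reads 19t ≡ 15 (mod 60). Invert 19 mod 60 by the Euclidean algorithm: 60 = 3·19 + 3, 19 = 6·3 + 1, 3 = 3·1 + 0; back-substituting, 1 = 19 − 6·3 = 19 − 6·(60 − 3·19) = −6·60 + 19·19. Hence 19·19 ≡ 1, so 19⁻¹ ≡ 19 (mod 60).
Therefore t ≡ 19·15 = 285 ≡ 45 (mod 60).
With t = 45: x = 7 + 79·45 = 3562.
Check: 3562 mod 79 = 7, 3562 mod 60 = 22. ✓

x = 3562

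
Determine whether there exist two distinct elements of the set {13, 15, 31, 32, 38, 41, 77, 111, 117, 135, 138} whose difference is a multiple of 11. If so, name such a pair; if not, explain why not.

No, no such pair exists.

Residues mod 11: 13↦2, 15↦4, 31↦9, 32↦10, 38↦5, 41↦8, 77↦0, 111↦1, 117↦7, 135↦3, 138↦6.
These 11 residues are pairwise different, hence no difference of two elements is divisible by 11.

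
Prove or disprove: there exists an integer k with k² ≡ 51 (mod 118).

k = 13

k = 13 works: 13² = 169, and 169 − 51 = 118 = 1·118.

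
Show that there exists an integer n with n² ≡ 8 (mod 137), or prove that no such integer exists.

n = 62

n = 62 works: 62² = 3844, and 3844 − 8 = 3836 = 28·137.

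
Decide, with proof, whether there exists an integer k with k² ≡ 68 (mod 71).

Apply Euler's criterion with the prime 71: 68 is a quadratic residue iff 68^35 ≡ 1 (mod 71), and a non-residue iff it is ≡ −1.
Squaring successively (mod 71): 68^2 = 4624 ≡ 9; 68^4 ≡ 9² = 81 ≡ 10; 68^8 ≡ 10² = 100 ≡ 29; 68^16 ≡ 29² = 841 ≡ 60; 68^32 ≡ 60² = 3600 ≡ 50.
Since 35 = 32 + 2 + 1, 68^35 ≡ 50 · 9 · 68; multiplying out mod 71: 50·9 = 450 ≡ 24, then 24·68 = 1632 ≡ 70. Thus 68^35 ≡ 70 ≡ −1 (mod 71).
By Euler's criterion 68 is a quadratic non-residue mod 71: no k satisfies k² ≡ 68 (mod 71).

No such integer exists.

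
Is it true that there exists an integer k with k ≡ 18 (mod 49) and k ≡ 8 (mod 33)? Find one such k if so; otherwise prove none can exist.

k = 998

Since 49 and 33 share no common factor, CRT says the pair of congruences has a solution (unique mod 1617).
Write k = 18 + 49t and require 18 + 49t ≡ 8 (mod 33), i.e. 49t ≡ 23 (mod 33).
49 ≡ 16 (mod 33), so this reads 16t ≡ 23 (mod 33). Since 16·31 = 496 = 15·33 + 1, the inverse of 16 mod 33 is 31.
Multiplying by 31: t ≡ 31·23 = 713 ≡ 20 (mod 33).
With t = 20: k = 18 + 49·20 = 998.
Verify: 998 = 20·49 + 18 and 998 = 30·33 + 8. ✓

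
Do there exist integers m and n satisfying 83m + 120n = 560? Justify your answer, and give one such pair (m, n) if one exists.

Since gcd(83, 120) = 1, every integer is an integer combination of 83 and 120.
Run the Euclidean algorithm on 120 and 83: 120 = 1·83 + 37, 83 = 2·37 + 9, 37 = 4·9 + 1, 9 = 9·1 + 0.
Back-substituting, 1 = 37 − 4·9 = 37 − 4·(83 − 2·37) = −4·83 + 9·37 = −4·83 + 9·(120 − 1·83) = 9·120 − 13·83; that is, 83·(-13) + 120·9 = 1.
Scaling by 560 gives the particular solution (m, n) = (-7280, 5040).
Adding 61·120 to m and subtracting 61·83 from n gives the tidier solution (40, -23).
Indeed 83·40 + 120·(-23) = 3320 − 2760 = 560.

m = 40, n = -23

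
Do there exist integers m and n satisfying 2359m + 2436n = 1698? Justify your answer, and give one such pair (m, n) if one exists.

No, no such integers exist.

Any value of 2359m + 2436n is a multiple of gcd(2359, 2436) = 7.
But 1698 is not a multiple of 7 (it leaves remainder 4).
Therefore 2359m + 2436n = 1698 has no solution in integers.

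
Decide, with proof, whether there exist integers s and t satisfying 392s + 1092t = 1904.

Since gcd(392, 1092) = 28 and 1904 = 28·68, Bézout's identity guarantees a solution.
Dividing through by 28 reduces the equation to 14s + 39t = 68.
Run the Euclidean algorithm on 39 and 14: 39 = 2·14 + 11, 14 = 1·11 + 3, 11 = 3·3 + 2, 3 = 1·2 + 1, 2 = 2·1 + 0.
Back-substituting, 1 = 3 − 1·2 = 3 − (11 − 3·3) = −11 + 4·3 = −11 + 4·(14 − 1·11) = 4·14 − 5·11 = 4·14 − 5·(39 − 2·14) = −5·39 + 14·14; that is, 14·14 + 39·(-5) = 1.
Scaling by 68 gives the particular solution (s, t) = (952, -340).
Subtracting 24·39 from s and adding 24·14 to t gives the tidier solution (16, -4).
Indeed 392·16 + 1092·(-4) = 6272 − 4368 = 1904.

s = 16, t = -4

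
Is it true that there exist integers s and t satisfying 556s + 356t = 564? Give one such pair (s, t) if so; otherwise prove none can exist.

s = 58, t = -89

Every value of 556s + 356t is a multiple of gcd(556, 356) = 4; since 4 ∣ 564, solutions exist.
Dividing through by 4 reduces the equation to 139s + 89t = 141.
Dividing repeatedly: 139 = 1·89 + 50, 89 = 1·50 + 39, 50 = 1·39 + 11, 39 = 3·11 + 6, 11 = 1·6 + 5, 6 = 1·5 + 1, 5 = 5·1 + 0.
Unwinding: 1 = 6 − 1·5 = 6 − (11 − 1·6) = −11 + 2·6 = −11 + 2·(39 − 3·11) = 2·39 − 7·11 = 2·39 − 7·(50 − 1·39) = −7·50 + 9·39 = −7·50 + 9·(89 − 1·50) = 9·89 − 16·50 = 9·89 − 16·(139 − 1·89) = −16·139 + 25·89, i.e. 139·(-16) + 89·25 = 1.
Times 141: 139·(-2256) + 89·3525 = 141, so (-2256, 3525) solves it.
Shifting by a multiple of (89, −139) keeps it a solution: s = -2256 + 26·89 = 58, t = 3525 − 26·139 = -89.
Indeed 556·58 + 356·(-89) = 32248 − 31684 = 564.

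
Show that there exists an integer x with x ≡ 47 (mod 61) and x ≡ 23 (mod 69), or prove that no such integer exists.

x = 230

Since 61 and 69 share no common factor, CRT says the pair of congruences has a solution (unique mod 4209).
Write x = 47 + 61t and require 47 + 61t ≡ 23 (mod 69), i.e. 61t ≡ 45 (mod 69).
Note 61·43 = 2623 ≡ 1 (mod 69) (as 2623 − 1 = 38·69), so 61⁻¹ ≡ 43.
Therefore t ≡ 43·45 = 1935 ≡ 3 (mod 69).
With t = 3: x = 47 + 61·3 = 230.
Check: 230 mod 61 = 47, 230 mod 69 = 23. ✓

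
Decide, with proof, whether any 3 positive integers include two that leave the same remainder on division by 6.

Consider the 3 integers 30, 31, 32. They lie in distinct residue classes modulo 6, since 3 ≤ 6.
Hence this collection has no pair with equal remainders mod 6, disproving the claim.

No; for instance {30, 31, 32} is a counterexample.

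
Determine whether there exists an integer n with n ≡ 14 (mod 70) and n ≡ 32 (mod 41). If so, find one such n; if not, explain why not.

Since 70 and 41 share no common factor, CRT says the pair of congruences has a solution (unique mod 2870).
Write n = 14 + 70t and require 14 + 70t ≡ 32 (mod 41), i.e. 70t ≡ 18 (mod 41).
70 ≡ 29 (mod 41), so this reads 29t ≡ 18 (mod 41). Note 29·17 = 493 ≡ 1 (mod 41) (as 493 − 1 = 12·41), so 29⁻¹ ≡ 17.
Therefore t ≡ 17·18 = 306 ≡ 19 (mod 41).
With t = 19: n = 14 + 70·19 = 1344.
Indeed 1344 ≡ 14 (mod 70) and 1344 ≡ 32 (mod 41).

n = 1344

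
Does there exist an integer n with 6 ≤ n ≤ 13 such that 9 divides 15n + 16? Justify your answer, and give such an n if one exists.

For n = 6, 7, …, 13 the values of 15n + 16 modulo 9 are 7, 4, 1, 7, 4, 1, 7, 4 respectively.
None is 0, so 9 never divides 15n + 16 on this range.

No such integer n in that range exists.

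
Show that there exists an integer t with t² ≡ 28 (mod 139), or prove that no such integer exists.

t = 58 works: 58² = 3364, and 3364 − 28 = 3336 = 24·139.

t = 58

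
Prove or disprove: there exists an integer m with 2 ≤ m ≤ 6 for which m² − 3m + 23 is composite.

m = 5

At m = 5: 5² − 3·5 + 23 = 33 = 3·11, which is composite.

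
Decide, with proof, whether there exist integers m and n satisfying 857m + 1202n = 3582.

m = 1108, n = -787

Since gcd(857, 1202) = 1, every integer is an integer combination of 857 and 1202.
Run the Euclidean algorithm on 1202 and 857: 1202 = 1·857 + 345, 857 = 2·345 + 167, 345 = 2·167 + 11, 167 = 15·11 + 2, 11 = 5·2 + 1, 2 = 2·1 + 0.
Unwinding: 1 = 11 − 5·2 = 11 − 5·(167 − 15·11) = −5·167 + 76·11 = −5·167 + 76·(345 − 2·167) = 76·345 − 157·167 = 76·345 − 157·(857 − 2·345) = −157·857 + 390·345 = −157·857 + 390·(1202 − 1·857) = 390·1202 − 547·857, i.e. 857·(-547) + 1202·390 = 1.
Times 3582: 857·(-1959354) + 1202·1396980 = 3582, so (-1959354, 1396980) solves it.
The general solution is m = -1959354 + 1202k, n = 1396980 − 857k; taking k = 1631 gives the smaller pair m = 1108, n = -787.
Check: 857·1108 + 1202·(-787) = 949556 − 945974 = 3582. ✓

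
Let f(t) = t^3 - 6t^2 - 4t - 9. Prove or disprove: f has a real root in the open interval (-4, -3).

The endpoint values f(-4) = -153 and f(-3) = -78 are both negative. Claim: f(t) < 0 for every t in (-4, -3).
Shift to the endpoint -3: with t = -3 − u (0 < u < 1), one computes f(-3 − u) = -u^3 - 15u^2 - 59u - 78.
All 4 nonzero coefficients of this polynomial in u are negative; hence for u > 0 the value is a sum of negative terms (the constant -78 among them).
So f is strictly negative on (-4, -3); no root exists in the interval.

No.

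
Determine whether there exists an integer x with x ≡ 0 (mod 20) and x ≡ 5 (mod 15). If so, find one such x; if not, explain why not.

x = 20

The moduli are not coprime: gcd(20, 15) = 5. Compatibility requires 5 ∣ (5 − 0) = 5, which holds, so solutions exist.
List candidates x ≡ 0 (mod 20): 0, 20. Modulo 15 these are 0, 5; 20 gives 5 as required.
Verify: 20 = 1·20 + 0 and 20 = 1·15 + 5. ✓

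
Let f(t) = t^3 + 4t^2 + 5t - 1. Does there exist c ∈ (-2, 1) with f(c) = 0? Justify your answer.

Such a root exists.

f(-2) = -3 and f(1) = 9, which have opposite signs.
Since f is a polynomial it is continuous on [-2, 1].
The Intermediate Value Theorem then guarantees some c ∈ (-2, 1) with f(c) = 0.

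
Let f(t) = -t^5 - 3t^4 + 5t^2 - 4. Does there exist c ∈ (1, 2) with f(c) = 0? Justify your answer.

The endpoint values f(1) = -3 and f(2) = -64 are both negative. Claim: f(t) < 0 for every t in (1, 2).
Shift to the endpoint 1: with t = 1 + u (0 < u < 1), one computes f(1 + u) = -u^5 - 8u^4 - 22u^3 - 23u^2 - 7u - 3.
All 6 nonzero coefficients of this polynomial in u are negative; hence for u > 0 the value is a sum of negative terms (the constant -3 among them).
Therefore f(t) < 0 throughout (1, 2), and f has no zero there.

No such root exists.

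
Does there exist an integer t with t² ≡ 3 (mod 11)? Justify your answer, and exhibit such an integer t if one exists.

t = 6 works: 6² = 36, and 36 − 3 = 33 = 3·11.

t = 6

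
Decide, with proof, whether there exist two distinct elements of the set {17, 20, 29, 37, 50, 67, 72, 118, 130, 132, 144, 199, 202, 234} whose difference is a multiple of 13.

17 mod 13 = 4 and 199 mod 13 = 4, so 199 − 17 = 182 = 14·13.

Yes: 17 and 199.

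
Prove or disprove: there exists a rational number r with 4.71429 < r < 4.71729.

Multiplying by 53: 53·4.71429 = 249.85737 and 53·4.71729 = 250.01637, so the integer 250 lies strictly between them.
Hence 250/53 is a rational number with 4.71429 < 250/53 < 4.71729.

r = 250/53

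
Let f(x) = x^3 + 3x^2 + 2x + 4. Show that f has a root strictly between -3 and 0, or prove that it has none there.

f(-3) = -2 and f(0) = 4, which have opposite signs.
As a polynomial, f is continuous on every closed interval.
By the Intermediate Value Theorem, f takes the value 0 somewhere in the open interval.

Yes, f has a root in the interval.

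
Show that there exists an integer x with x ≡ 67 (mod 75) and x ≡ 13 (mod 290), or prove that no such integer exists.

gcd(75, 290) = 5. If x ≡ 67 (mod 75) and x ≡ 13 (mod 290), then x ≡ 67 (mod 5) and x ≡ 13 (mod 5).
However 67 ≡ 2 and 13 ≡ 3 (mod 5), and 2 ≠ 3.
Therefore no such x exists.

There is no such integer.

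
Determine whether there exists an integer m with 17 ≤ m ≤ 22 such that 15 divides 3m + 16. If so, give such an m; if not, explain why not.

There is no such integer m in that range.

At m = 17, 3·17 + 16 = 67 ≡ 7 (mod 15), and each step in m adds 3, giving residues 7, 10, 13, 1, 4, 7 for m = 17, 18, …, 22.
None is 0, so 15 never divides 3m + 16 on this range.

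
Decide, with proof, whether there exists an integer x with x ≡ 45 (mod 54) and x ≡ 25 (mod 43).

Since 54 and 43 share no common factor, CRT says the pair of congruences has a solution (unique mod 2322).
Any solution of the first congruence is x = 45 + 54t; substituting into the second, 54t ≡ 25 − 45 ≡ 23 (mod 43).
54 ≡ 11 (mod 43), so this reads 11t ≡ 23 (mod 43). Invert 11 mod 43 by the Euclidean algorithm: 43 = 3·11 + 10, 11 = 1·10 + 1, 10 = 10·1 + 0; back-substituting, 1 = 11 − 1·10 = 11 − (43 − 3·11) = −43 + 4·11. Hence 11·4 ≡ 1, so 11⁻¹ ≡ 4 (mod 43).
Therefore t ≡ 4·23 = 92 ≡ 6 (mod 43).
Taking t = 6 gives x = 45 + 54·6 = 369.
Verify: 369 = 6·54 + 45 and 369 = 8·43 + 25. ✓

x = 369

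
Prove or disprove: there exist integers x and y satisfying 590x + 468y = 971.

No such integers exist.

Any value of 590x + 468y is a multiple of gcd(590, 468) = 2.
But 971 is not a multiple of 2 (it leaves remainder 1).
So the equation is unsolvable over ℤ.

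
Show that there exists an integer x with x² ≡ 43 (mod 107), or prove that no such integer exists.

107 is prime, so by Euler's criterion 43 is a square mod 107 iff 43^((107−1)/2) = 43^53 ≡ 1 (mod 107).
Repeated squaring mod 107: 43^2 = 1849 ≡ 30; 43^4 ≡ 30² = 900 ≡ 44; 43^8 ≡ 44² = 1936 ≡ 10; 43^16 ≡ 10² = 100 ≡ 100; 43^32 ≡ 100² = 10000 ≡ 49.
Since 53 = 32 + 16 + 4 + 1, 43^53 ≡ 49 · 100 · 44 · 43; multiplying out mod 107: 49·100 = 4900 ≡ 85, then 85·44 = 3740 ≡ 102, then 102·43 = 4386 ≡ 106. Thus 43^53 ≡ 106 ≡ −1 (mod 107).
By Euler's criterion 43 is a quadratic non-residue mod 107: no x satisfies x² ≡ 43 (mod 107).

No, no such integer exists.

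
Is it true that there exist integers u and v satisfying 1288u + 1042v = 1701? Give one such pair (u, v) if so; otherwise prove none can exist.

Both 1288 and 1042 are divisible by gcd(1288, 1042) = 2, hence so is any combination 1288u + 1042v.
However 1701 leaves remainder 1 on division by 2.
Therefore 1288u + 1042v = 1701 has no solution in integers.

There are no such integers.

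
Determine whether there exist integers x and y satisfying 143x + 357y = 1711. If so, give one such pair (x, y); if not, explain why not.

Since gcd(143, 357) = 1, every integer is an integer combination of 143 and 357.
Run the Euclidean algorithm on 357 and 143: 357 = 2·143 + 71, 143 = 2·71 + 1, 71 = 71·1 + 0.
Back-substituting, 1 = 143 − 2·71 = 143 − 2·(357 − 2·143) = −2·357 + 5·143; that is, 143·5 + 357·(-2) = 1.
Scaling by 1711 gives the particular solution (x, y) = (8555, -3422).
Subtracting 23·357 from x and adding 23·143 to y gives the tidier solution (344, -133).
Check: 143·344 + 357·(-133) = 49192 − 47481 = 1711. ✓

x = 344, y = -133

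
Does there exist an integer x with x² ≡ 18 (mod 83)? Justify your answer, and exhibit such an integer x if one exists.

No, no such integer exists.

83 is prime, so by Euler's criterion 18 is a square mod 83 iff 18^((83−1)/2) = 18^41 ≡ 1 (mod 83).
Repeated squaring mod 83: 18^2 = 324 ≡ 75; 18^4 ≡ 75² = 5625 ≡ 64; 18^8 ≡ 64² = 4096 ≡ 29; 18^16 ≡ 29² = 841 ≡ 11; 18^32 ≡ 11² = 121 ≡ 38.
Since 41 = 32 + 8 + 1, 18^41 ≡ 38 · 29 · 18; multiplying out mod 83: 38·29 = 1102 ≡ 23, then 23·18 = 414 ≡ 82. Thus 18^41 ≡ 82 ≡ −1 (mod 83).
By Euler's criterion 18 is a quadratic non-residue mod 83: no x satisfies x² ≡ 18 (mod 83).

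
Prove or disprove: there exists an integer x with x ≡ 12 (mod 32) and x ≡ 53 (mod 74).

Reduce both congruences modulo 2, which divides 32 and 74: they say x ≡ 12 (mod 2) and x ≡ 53 (mod 2).
These are incompatible: 12 − 53 = -41 is not divisible by 2.
So no integer satisfies both congruences.

No such integer exists.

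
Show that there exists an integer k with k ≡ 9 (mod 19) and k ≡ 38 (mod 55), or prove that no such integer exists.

Since 19 and 55 share no common factor, CRT says the pair of congruences has a solution (unique mod 1045).
Any solution of the first congruence is k = 9 + 19t; substituting into the second, 19t ≡ 38 − 9 ≡ 29 (mod 55).
Note 19·29 = 551 ≡ 1 (mod 55) (as 551 − 1 = 10·55), so 19⁻¹ ≡ 29.
Multiplying by 29: t ≡ 29·29 = 841 ≡ 16 (mod 55).
With t = 16: k = 9 + 19·16 = 313.
Check: 313 mod 19 = 9, 313 mod 55 = 38. ✓

k = 313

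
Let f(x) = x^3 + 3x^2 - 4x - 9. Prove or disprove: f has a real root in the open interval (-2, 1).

Such a root exists.

f(-2) = 3 and f(1) = -9, which have opposite signs.
f is continuous everywhere (it is a polynomial), in particular on [-2, 1].
By the Intermediate Value Theorem, f takes the value 0 somewhere in the open interval.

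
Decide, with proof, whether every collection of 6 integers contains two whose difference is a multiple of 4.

Yes, this is always true.

Partition the integers by their residue mod 4; there are 4 classes.
Since 6 > 4, two of the 6 integers must share a residue class by the pigeonhole principle; call them a and b.
Their difference a − b is then a multiple of 4.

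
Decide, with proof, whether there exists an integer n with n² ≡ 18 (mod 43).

43 is prime, so by Euler's criterion 18 is a square mod 43 iff 18^((43−1)/2) = 18^21 ≡ 1 (mod 43).
Squaring successively (mod 43): 18^2 = 324 ≡ 23; 18^4 ≡ 23² = 529 ≡ 13; 18^8 ≡ 13² = 169 ≡ 40; 18^16 ≡ 40² = 1600 ≡ 9.
Since 21 = 16 + 4 + 1, 18^21 ≡ 9 · 13 · 18; multiplying out mod 43: 9·13 = 117 ≡ 31, then 31·18 = 558 ≡ 42. Thus 18^21 ≡ 42 ≡ −1 (mod 43).
By Euler's criterion 18 is a quadratic non-residue mod 43: no n satisfies n² ≡ 18 (mod 43).

No, no such integer exists.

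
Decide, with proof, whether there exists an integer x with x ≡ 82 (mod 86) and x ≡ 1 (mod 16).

Both moduli are multiples of 2 = gcd(86, 16), so any solution would satisfy x ≡ 82 and x ≡ 1 modulo 2 simultaneously.
But 82 mod 2 = 0 while 1 mod 2 = 1, a contradiction.
Therefore no such x exists.

There is no such integer.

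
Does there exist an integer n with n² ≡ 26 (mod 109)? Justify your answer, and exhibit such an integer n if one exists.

n = 74

Take n = 74. Then 74² = 5476 = 50·109 + 26, so 74² ≡ 26 (mod 109).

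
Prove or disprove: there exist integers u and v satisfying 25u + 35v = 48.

No, no such integers exist.

gcd(25, 35) = 5, so every integer of the form 25u + 35v is a multiple of 5.
However 48 leaves remainder 3 on division by 5.
Hence no integers u, v satisfy the equation.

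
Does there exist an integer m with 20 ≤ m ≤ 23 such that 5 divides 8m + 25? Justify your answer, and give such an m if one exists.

m = 20

m = 20 works, since 8·20 + 25 = 185 = 37·5.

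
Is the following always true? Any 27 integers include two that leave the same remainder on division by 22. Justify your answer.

Yes.

Each integer lies in one of the 22 residue classes modulo 22.
Since 27 > 22, two of the 27 integers must share a residue class by the pigeonhole principle; call them a and b.
So a and b have equal remainders mod 22, which is exactly what was to be shown.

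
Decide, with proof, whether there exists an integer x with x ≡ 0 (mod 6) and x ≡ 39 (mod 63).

x = 102

The moduli are not coprime: gcd(6, 63) = 3. Compatibility requires 3 ∣ (39 − 0) = 39, which holds, so solutions exist.
Write x = 0 + 6t. Then 6t ≡ 39 − 0 ≡ 39 (mod 63); dividing through by 3 gives 2t ≡ 13 (mod 21).
Since 2·11 = 22 = 1·21 + 1, the inverse of 2 mod 21 is 11.
Multiplying by 11: t ≡ 11·13 = 143 ≡ 17 (mod 21).
Then x = 0 + 6·17 = 102.
Check: 102 mod 6 = 0, 102 mod 63 = 39. ✓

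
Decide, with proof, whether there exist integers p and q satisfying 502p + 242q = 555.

Both 502 and 242 are divisible by gcd(502, 242) = 2, hence so is any combination 502p + 242q.
But 555 is not a multiple of 2 (it leaves remainder 1).
Therefore 502p + 242q = 555 has no solution in integers.

No, no such integers exist.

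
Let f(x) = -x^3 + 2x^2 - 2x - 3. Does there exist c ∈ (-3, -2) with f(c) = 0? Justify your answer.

No.

f(-3) = 48 and f(-2) = 17, both positive.
The derivative f'(x) = -3x^2 + 4x - 2 is a quadratic with discriminant 4² − 4·(-3)·(-2) = -8 < 0; it never vanishes, so it is always negative (sign of the leading coefficient).
So f is strictly decreasing; between -3 and -2 its values lie between f(-3) = 48 and f(-2) = 17, all positive. Therefore f has no root in (-3, -2).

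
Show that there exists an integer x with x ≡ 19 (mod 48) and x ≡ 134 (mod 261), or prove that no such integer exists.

There is no such integer.

Reduce both congruences modulo 3, which divides 48 and 261: they say x ≡ 19 (mod 3) and x ≡ 134 (mod 3).
These are incompatible: 19 − 134 = -115 is not divisible by 3.
So no integer satisfies both congruences.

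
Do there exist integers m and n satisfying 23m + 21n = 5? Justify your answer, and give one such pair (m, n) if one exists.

m = 13, n = -14

Since gcd(23, 21) = 1, every integer is an integer combination of 23 and 21.
Euclidean algorithm: 23 = 1·21 + 2, 21 = 10·2 + 1, 2 = 2·1 + 0.
Working back up the chain: 1 = 21 − 10·2 = 21 − 10·(23 − 1·21) = −10·23 + 11·21. So 23·(-10) + 21·11 = 1.
Multiplying through by 5: m = (-10)·5 = -50, n = 11·5 = 55 is a solution.
Adding 3·21 to m and subtracting 3·23 from n gives the tidier solution (13, -14).
Check: 23·13 + 21·(-14) = 299 − 294 = 5. ✓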